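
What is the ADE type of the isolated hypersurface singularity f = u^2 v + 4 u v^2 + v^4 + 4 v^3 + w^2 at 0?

D5

The Hessian of f at 0 is [[0, 0, 0], [0, 0, 0], [0, 0, 2]] with rank 1, so corank 2. A Groebner basis of the Jacobian ideal J(f) in C{u,v,w} is {u^3 - 2*u^2 + 8*v^2, u^2/4 + v^3 - v^2, u*v + 2*v^2, w}; counting standard monomials gives mu = 5. Corank 2; j^3 = v*(u + 2*v)^2 has shape L^2 M (L != M), so D-series; mu = 5 gives D_5.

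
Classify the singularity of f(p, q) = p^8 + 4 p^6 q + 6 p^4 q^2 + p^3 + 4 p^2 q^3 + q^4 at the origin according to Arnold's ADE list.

E_6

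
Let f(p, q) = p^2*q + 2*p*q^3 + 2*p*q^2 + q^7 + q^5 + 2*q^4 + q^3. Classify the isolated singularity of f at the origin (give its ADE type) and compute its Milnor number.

Type D_{8}, Milnor number mu = 8.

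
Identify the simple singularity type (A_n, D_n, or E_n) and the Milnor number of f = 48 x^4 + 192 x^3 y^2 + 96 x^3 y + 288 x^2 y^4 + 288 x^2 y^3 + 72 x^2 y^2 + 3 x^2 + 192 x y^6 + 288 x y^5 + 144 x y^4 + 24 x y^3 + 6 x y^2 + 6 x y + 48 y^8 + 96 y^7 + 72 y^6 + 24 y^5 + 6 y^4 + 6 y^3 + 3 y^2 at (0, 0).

Type A_3, Milnor number mu = 3.

The Hessian of f at 0 is [[6, 6], [6, 6]] with rank 1, so corank 1. A Groebner basis of the Jacobian ideal J(f) in C{x,y} is {x^2 + x + y, x*y - x - y, x + y^2 + y}; counting standard monomials gives mu = 3. Corank 1: A-series; mu = 3 gives A_3.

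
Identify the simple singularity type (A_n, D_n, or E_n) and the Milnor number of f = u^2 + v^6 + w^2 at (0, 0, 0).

Type A5, Milnor number mu = 5.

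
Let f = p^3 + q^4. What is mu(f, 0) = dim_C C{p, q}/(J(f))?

6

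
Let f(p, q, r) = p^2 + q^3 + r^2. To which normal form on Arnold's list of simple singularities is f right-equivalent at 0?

The Hessian of f at 0 is [[2, 0, 0], [0, 0, 0], [0, 0, 2]] with rank 2, so corank 1. A Groebner basis of the Jacobian ideal J(f) in C{p,q,r} is {q^2, p, r}; counting standard monomials gives mu = 2. Corank 1: A-series; mu = 2 gives A_2.

A_{2}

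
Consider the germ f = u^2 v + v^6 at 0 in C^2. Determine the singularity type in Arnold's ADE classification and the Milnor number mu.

Type D_7, Milnor number mu = 7.

The Hessian of f at 0 has rank 0. Corank 2; j^3 = u^2*v has shape L^2 M (L != M), so D-series; mu = 7 gives D_7.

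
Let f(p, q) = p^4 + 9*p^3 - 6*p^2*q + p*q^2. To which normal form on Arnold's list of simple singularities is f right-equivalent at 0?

D_{5}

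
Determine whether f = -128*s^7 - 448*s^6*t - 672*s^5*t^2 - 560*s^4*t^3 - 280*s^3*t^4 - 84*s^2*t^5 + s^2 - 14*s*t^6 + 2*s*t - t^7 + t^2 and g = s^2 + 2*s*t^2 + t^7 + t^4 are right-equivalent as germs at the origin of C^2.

The Hessian of f at 0 has rank 1. Corank 1: A-series; mu = 6 gives A_6. The Hessian of g at 0 has rank 1. Corank 1: A-series; mu = 6 gives A_6. Both have type A_6, hence right-equivalent.

Yes.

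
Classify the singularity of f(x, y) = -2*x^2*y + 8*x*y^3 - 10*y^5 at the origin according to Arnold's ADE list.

D6

The Hessian of f at 0 is [[0, 0], [0, 0]] with rank 0, so corank 2. A Groebner basis of the Jacobian ideal J(f) in C{x,y} is {x^3, x^2*y, 2*x^2 + x*y^2, -x*y/2 + y^3}; counting standard monomials gives mu = 6. Corank 2; j^3 = -2*x^2*y has shape L^2 M (L != M), so D-series; mu = 6 gives D_6.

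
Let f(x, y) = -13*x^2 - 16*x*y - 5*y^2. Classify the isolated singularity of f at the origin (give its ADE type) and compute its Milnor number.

The Hessian of f at 0 has rank 2. Corank 0: nondegenerate Morse point, so A_1.

Type A_1, Milnor number mu = 1.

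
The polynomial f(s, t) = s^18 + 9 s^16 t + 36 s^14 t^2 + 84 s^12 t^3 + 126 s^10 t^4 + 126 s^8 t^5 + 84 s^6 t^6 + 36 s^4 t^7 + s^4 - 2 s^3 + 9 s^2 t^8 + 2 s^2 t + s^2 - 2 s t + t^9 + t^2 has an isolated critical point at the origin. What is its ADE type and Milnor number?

Type A_{8}, Milnor number mu = 8.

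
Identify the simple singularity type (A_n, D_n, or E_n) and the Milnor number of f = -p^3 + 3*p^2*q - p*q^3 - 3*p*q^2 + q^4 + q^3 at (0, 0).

Type E_7, Milnor number mu = 7.

The Hessian of f at 0 is [[0, 0], [0, 0]] with rank 0, so corank 2. A Groebner basis of the Jacobian ideal J(f) in C{p,q} is {p^3 - 3*p^2*q - 6*p^2 + 12*p*q - 6*q^2, 3*p^2 + p*q^2 - 6*p*q + 3*q^2, 3*p^2 - 6*p*q + q^3 + 3*q^2}; counting standard monomials gives mu = 7. Corank 2; j^3 = -(p - q)^3 is a perfect cube, so E-series; the 4-jet and mu = 7 give E_7.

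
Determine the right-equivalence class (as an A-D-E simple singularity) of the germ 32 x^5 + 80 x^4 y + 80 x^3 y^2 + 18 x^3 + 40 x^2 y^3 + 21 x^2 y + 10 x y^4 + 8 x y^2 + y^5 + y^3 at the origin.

The Hessian of f at 0 has rank 0. Corank 2; j^3 = (2*x + y)*(3*x + y)^2 has shape L^2 M (L != M), so D-series; mu = 6 gives D_6.

D_6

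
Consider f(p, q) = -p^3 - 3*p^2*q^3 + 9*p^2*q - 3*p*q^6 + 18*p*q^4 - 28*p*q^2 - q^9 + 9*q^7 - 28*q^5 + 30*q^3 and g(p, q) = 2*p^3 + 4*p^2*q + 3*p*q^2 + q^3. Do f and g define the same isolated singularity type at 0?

Yes.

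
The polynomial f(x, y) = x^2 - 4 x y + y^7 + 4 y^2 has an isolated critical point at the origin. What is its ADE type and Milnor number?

Type A_{6}, Milnor number mu = 6.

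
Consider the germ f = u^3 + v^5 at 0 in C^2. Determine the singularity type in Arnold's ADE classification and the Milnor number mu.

Type E_{8}, Milnor number mu = 8.

The Hessian of f at 0 is [[0, 0], [0, 0]] with rank 0, so corank 2. A Groebner basis of the Jacobian ideal J(f) in C{u,v} is {v^4, u^2}; counting standard monomials gives mu = 8. Corank 2; j^3 = u^3 is a perfect cube, so E-series; the 5-jet and mu = 8 give E_8.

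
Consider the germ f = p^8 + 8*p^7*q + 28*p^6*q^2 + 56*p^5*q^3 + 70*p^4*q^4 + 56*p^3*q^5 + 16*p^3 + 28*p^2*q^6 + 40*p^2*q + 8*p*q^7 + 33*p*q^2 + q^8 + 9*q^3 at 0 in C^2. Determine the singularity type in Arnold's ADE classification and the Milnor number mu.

The Hessian of f at 0 is [[0, 0], [0, 0]] with rank 0, so corank 2. A Groebner basis of the Jacobian ideal J(f) in C{p,q} is {-8192*p*q + q^7 - 6144*q^2, p*q^2 + 3*q^3/4, p^2 + 7*p*q/4 + 3*q^2/4}; counting standard monomials gives mu = 9. Corank 2; j^3 = (p + q)*(4*p + 3*q)^2 has shape L^2 M (L != M), so D-series; mu = 9 gives D_9.

Type D9, Milnor number mu = 9.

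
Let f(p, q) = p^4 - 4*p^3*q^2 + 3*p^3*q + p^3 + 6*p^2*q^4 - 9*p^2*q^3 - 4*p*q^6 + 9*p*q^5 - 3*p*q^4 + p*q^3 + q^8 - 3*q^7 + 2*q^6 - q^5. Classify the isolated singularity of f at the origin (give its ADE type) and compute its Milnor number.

Type E_{7}, Milnor number mu = 7.

The Hessian of f at 0 has rank 0. Corank 2; j^3 = p^3 is a perfect cube, so E-series; the 4-jet and mu = 7 give E_7.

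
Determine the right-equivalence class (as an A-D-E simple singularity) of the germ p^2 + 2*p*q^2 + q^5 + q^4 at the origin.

The Hessian of f at 0 has rank 1. Corank 1: A-series; mu = 4 gives A_4.

A_{4}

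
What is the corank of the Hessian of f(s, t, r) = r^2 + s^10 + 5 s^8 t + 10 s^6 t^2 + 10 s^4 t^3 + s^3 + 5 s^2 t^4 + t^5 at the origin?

2

The Hessian at 0 is [[0, 0, 0], [0, 0, 0], [0, 0, 2]] of rank 1; hence corank 2.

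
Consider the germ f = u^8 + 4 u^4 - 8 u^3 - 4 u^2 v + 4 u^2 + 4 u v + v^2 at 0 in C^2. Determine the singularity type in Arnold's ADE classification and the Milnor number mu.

Type A_{7}, Milnor number mu = 7.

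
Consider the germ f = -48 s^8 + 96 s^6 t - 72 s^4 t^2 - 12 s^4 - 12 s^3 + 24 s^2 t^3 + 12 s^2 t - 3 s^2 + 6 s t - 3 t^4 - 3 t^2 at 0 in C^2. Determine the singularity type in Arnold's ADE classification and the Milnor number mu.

The Hessian of f at 0 is [[-6, 6], [6, -6]] with rank 1, so corank 1. A Groebner basis of the Jacobian ideal J(f) in C{s,t} is {s^2 + s/2 - t/2, s*t + s/2 - t/2, s/2 + t^2 - t/2}; counting standard monomials gives mu = 3. Corank 1: A-series; mu = 3 gives A_3.

Type A3, Milnor number mu = 3.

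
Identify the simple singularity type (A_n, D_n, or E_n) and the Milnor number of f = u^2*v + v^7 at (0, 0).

The Hessian of f at 0 is [[0, 0], [0, 0]] with rank 0, so corank 2. A Groebner basis of the Jacobian ideal J(f) in C{u,v} is {u^2/7 + v^6, u^3, u*v}; counting standard monomials gives mu = 8. Corank 2; j^3 = u^2*v has shape L^2 M (L != M), so D-series; mu = 8 gives D_8.

Type D_8, Milnor number mu = 8.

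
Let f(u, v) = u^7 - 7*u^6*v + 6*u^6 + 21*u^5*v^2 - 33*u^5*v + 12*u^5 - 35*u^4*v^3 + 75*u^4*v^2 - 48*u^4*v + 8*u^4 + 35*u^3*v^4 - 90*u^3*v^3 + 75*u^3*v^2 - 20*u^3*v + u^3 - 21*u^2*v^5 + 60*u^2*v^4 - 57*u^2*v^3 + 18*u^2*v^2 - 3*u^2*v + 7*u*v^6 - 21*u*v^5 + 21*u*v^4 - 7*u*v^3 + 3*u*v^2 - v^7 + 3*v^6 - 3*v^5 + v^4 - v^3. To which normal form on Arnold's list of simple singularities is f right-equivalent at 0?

E_{7}

The Hessian of f at 0 has rank 0. Corank 2; j^3 = (u - v)^3 is a perfect cube, so E-series; the 4-jet and mu = 7 give E_7.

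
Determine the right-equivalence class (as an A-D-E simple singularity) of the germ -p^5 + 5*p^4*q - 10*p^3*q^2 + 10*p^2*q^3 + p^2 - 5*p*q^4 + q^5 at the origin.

A_4

The Hessian of f at 0 is [[2, 0], [0, 0]] with rank 1, so corank 1. A Groebner basis of the Jacobian ideal J(f) in C{p,q} is {q^4, p}; counting standard monomials gives mu = 4. Corank 1: A-series; mu = 4 gives A_4.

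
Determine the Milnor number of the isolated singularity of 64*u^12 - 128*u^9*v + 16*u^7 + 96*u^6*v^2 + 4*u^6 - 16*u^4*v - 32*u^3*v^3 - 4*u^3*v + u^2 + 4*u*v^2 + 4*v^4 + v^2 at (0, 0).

1

The Hessian of f at 0 has rank 2. Corank 0: nondegenerate Morse point, so A_1.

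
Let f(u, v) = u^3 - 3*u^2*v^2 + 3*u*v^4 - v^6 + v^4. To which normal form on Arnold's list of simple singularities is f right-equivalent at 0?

E6

The Hessian of f at 0 is [[0, 0], [0, 0]] with rank 0, so corank 2. A Groebner basis of the Jacobian ideal J(f) in C{u,v} is {u^3, u^2*v, -u^2/2 + u*v^2, v^3}; counting standard monomials gives mu = 6. Corank 2; j^3 = u^3 is a perfect cube, so E-series; the 4-jet and mu = 6 give E_6.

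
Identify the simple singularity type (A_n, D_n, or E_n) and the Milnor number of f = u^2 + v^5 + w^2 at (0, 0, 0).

The Hessian of f at 0 is [[2, 0, 0], [0, 0, 0], [0, 0, 2]] with rank 2, so corank 1. A Groebner basis of the Jacobian ideal J(f) in C{u,v,w} is {v^4, u, w}; counting standard monomials gives mu = 4. Corank 1: A-series; mu = 4 gives A_4.

Type A_{4}, Milnor number mu = 4.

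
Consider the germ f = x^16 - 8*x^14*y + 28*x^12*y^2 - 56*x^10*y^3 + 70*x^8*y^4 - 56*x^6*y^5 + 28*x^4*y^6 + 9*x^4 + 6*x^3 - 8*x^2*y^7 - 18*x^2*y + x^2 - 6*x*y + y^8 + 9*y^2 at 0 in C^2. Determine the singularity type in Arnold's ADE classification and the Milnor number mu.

Type A_7, Milnor number mu = 7.

The Hessian of f at 0 has rank 1. Corank 1: A-series; mu = 7 gives A_7.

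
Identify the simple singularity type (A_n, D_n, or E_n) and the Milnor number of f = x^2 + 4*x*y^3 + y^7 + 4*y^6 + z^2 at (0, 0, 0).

Type A6, Milnor number mu = 6.

The Hessian of f at 0 has rank 2. Corank 1: A-series; mu = 6 gives A_6.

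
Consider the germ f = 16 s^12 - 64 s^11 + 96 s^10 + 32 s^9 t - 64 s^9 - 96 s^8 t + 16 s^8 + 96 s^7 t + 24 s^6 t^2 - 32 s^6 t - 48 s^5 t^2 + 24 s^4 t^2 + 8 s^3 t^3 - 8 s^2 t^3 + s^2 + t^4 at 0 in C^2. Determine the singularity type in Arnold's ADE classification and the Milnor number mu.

Type A_{3}, Milnor number mu = 3.

The Hessian of f at 0 is [[2, 0], [0, 0]] with rank 1, so corank 1. A Groebner basis of the Jacobian ideal J(f) in C{s,t} is {t^3, s}; counting standard monomials gives mu = 3. Corank 1: A-series; mu = 3 gives A_3.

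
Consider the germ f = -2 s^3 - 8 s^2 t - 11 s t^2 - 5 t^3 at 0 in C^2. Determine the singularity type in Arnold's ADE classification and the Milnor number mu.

The Hessian of f at 0 has rank 0. Corank 2; j^3 = -(s + t)*(2*s^2 + 6*s*t + 5*t^2) splits into three distinct lines over C (the quadratic factor has nonzero discriminant), so D_4.

Type D_4, Milnor number mu = 4.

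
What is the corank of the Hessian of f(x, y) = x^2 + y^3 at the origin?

1

The Hessian at 0 is [[2, 0], [0, 0]] of rank 1; hence corank 1.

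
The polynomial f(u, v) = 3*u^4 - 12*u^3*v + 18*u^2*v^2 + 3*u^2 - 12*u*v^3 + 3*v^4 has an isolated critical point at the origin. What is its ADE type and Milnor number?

Type A_3, Milnor number mu = 3.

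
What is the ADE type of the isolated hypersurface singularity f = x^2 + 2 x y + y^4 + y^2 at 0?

The Hessian of f at 0 is [[2, 2], [2, 2]] with rank 1, so corank 1. A Groebner basis of the Jacobian ideal J(f) in C{x,y} is {y^3, x + y}; counting standard monomials gives mu = 3. Corank 1: A-series; mu = 3 gives A_3.

A3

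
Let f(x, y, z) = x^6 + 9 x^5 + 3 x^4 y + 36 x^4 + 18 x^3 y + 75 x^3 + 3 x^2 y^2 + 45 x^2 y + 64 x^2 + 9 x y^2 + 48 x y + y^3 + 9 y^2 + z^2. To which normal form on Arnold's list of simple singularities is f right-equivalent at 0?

The Hessian of f at 0 has rank 2. Corank 1: A-series; mu = 2 gives A_2.

A2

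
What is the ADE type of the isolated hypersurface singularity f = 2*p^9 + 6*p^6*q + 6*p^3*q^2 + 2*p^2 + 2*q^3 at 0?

The Hessian of f at 0 has rank 1. Corank 1: A-series; mu = 2 gives A_2.

A_2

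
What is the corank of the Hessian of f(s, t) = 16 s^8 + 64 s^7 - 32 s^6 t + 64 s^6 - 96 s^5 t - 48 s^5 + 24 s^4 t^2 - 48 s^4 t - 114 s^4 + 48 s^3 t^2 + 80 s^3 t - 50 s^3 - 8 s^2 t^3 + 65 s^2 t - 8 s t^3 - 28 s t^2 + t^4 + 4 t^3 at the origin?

Hessian at 0 has rank 0.

2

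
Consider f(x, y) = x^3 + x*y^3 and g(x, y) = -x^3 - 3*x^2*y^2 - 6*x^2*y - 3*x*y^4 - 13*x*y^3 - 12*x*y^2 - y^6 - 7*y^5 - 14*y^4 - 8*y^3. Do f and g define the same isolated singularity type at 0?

Yes.

The Hessian of f at 0 has rank 0. Corank 2; j^3 = x^3 is a perfect cube, so E-series; the 4-jet and mu = 7 give E_7. The Hessian of g at 0 has rank 0. Corank 2; j^3 = -(x + 2*y)^3 is a perfect cube, so E-series; the 4-jet and mu = 7 give E_7. Both have type E_7, hence right-equivalent.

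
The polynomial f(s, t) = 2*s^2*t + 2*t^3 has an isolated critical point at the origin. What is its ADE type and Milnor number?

Type D_4, Milnor number mu = 4.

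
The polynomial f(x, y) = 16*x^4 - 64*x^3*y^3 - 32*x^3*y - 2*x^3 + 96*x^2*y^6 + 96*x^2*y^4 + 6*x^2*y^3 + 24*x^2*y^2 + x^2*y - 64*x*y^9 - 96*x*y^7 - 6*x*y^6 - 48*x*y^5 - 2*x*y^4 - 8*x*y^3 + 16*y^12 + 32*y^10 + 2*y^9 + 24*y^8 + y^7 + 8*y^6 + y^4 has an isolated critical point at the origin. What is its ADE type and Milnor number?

The Hessian of f at 0 is [[0, 0], [0, 0]] with rank 0, so corank 2. A Groebner basis of the Jacobian ideal J(f) in C{x,y} is {x*y^2, x*y/8 + y^3, x^2 - x*y/2}; counting standard monomials gives mu = 5. Corank 2; j^3 = -x^2*(2*x - y) has shape L^2 M (L != M), so D-series; mu = 5 gives D_5.

Type D_{5}, Milnor number mu = 5.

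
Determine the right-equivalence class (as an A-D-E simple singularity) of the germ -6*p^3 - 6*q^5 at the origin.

E_{8}

The Hessian of f at 0 has rank 0. Corank 2; j^3 = -6*p^3 is a perfect cube, so E-series; the 5-jet and mu = 8 give E_8.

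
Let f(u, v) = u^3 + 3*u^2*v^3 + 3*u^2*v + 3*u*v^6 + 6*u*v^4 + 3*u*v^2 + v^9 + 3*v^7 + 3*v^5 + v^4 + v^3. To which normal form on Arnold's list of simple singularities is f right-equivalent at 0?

The Hessian of f at 0 has rank 0. Corank 2; j^3 = (u + v)^3 is a perfect cube, so E-series; the 4-jet and mu = 6 give E_6.

E_{6}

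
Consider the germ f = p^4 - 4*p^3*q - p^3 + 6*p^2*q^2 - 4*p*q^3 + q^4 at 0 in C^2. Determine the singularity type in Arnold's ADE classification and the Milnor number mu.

Type E_6, Milnor number mu = 6.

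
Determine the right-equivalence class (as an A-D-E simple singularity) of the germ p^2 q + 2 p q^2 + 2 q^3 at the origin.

The Hessian of f at 0 has rank 0. Corank 2; j^3 = q*(p^2 + 2*p*q + 2*q^2) splits into three distinct lines over C (the quadratic factor has nonzero discriminant), so D_4.

D_{4}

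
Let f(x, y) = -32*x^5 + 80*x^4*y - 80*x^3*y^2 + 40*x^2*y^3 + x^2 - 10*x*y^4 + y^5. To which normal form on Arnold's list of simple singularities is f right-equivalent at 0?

A4

The Hessian of f at 0 has rank 1. Corank 1: A-series; mu = 4 gives A_4.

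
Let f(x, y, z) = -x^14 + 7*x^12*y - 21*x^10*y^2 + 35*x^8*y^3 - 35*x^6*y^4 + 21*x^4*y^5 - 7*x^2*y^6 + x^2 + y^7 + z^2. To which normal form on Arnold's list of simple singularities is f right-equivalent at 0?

The Hessian of f at 0 has rank 2. Corank 1: A-series; mu = 6 gives A_6.

A_6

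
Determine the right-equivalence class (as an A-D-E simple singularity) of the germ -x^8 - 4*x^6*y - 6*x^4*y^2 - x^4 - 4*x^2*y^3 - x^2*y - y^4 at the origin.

The Hessian of f at 0 is [[0, 0], [0, 0]] with rank 0, so corank 2. A Groebner basis of the Jacobian ideal J(f) in C{x,y} is {x^3, x^2/4 + y^3, x*y}; counting standard monomials gives mu = 5. Corank 2; j^3 = -x^2*y has shape L^2 M (L != M), so D-series; mu = 5 gives D_5.

D5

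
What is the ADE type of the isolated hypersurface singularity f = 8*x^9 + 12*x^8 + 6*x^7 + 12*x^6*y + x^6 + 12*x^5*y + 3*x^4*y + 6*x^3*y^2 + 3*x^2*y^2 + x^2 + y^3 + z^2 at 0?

A_2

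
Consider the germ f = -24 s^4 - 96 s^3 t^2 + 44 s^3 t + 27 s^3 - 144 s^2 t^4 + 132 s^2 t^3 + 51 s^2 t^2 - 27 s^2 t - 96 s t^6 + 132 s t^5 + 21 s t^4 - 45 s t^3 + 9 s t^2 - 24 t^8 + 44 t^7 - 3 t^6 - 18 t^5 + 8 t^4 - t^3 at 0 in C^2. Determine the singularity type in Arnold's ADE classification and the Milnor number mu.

Type E7, Milnor number mu = 7.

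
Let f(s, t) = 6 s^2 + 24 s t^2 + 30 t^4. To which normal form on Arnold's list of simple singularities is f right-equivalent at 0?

The Hessian of f at 0 is [[12, 0], [0, 0]] with rank 1, so corank 1. A Groebner basis of the Jacobian ideal J(f) in C{s,t} is {s^2, s*t, s/2 + t^2}; counting standard monomials gives mu = 3. Corank 1: A-series; mu = 3 gives A_3.

A_3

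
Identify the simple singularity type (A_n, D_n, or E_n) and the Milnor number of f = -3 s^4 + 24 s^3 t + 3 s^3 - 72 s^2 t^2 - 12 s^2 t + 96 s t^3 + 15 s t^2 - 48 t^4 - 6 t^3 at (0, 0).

Type D_{5}, Milnor number mu = 5.

The Hessian of f at 0 is [[0, 0], [0, 0]] with rank 0, so corank 2. A Groebner basis of the Jacobian ideal J(f) in C{s,t} is {s*t^2 + s*t/4 - t^2/4, s*t/4 + t^3 - t^2/4, s^2 - 3*s*t + 2*t^2}; counting standard monomials gives mu = 5. Corank 2; j^3 = 3*(s - 2*t)*(s - t)^2 has shape L^2 M (L != M), so D-series; mu = 5 gives D_5.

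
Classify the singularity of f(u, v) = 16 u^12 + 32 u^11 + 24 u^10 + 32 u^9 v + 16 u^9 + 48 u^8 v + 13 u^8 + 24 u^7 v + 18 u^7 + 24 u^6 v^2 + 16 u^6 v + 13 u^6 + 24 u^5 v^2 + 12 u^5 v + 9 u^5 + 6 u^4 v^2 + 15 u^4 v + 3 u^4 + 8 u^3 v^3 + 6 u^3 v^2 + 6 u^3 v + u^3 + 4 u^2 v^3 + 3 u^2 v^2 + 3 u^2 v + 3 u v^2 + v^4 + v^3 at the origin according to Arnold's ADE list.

E_6

The Hessian of f at 0 has rank 0. Corank 2; j^3 = (u + v)^3 is a perfect cube, so E-series; the 4-jet and mu = 6 give E_6.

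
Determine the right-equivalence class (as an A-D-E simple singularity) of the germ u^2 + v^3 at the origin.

The Hessian of f at 0 has rank 1. Corank 1: A-series; mu = 2 gives A_2.

A_{2}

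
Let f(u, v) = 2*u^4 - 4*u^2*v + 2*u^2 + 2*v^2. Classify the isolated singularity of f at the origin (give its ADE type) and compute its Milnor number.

Type A1, Milnor number mu = 1.

The Hessian of f at 0 is [[4, 0], [0, 4]] with rank 2, so corank 0. A Groebner basis of the Jacobian ideal J(f) in C{u,v} is {u, v}; counting standard monomials gives mu = 1. Corank 0: nondegenerate Morse point, so A_1.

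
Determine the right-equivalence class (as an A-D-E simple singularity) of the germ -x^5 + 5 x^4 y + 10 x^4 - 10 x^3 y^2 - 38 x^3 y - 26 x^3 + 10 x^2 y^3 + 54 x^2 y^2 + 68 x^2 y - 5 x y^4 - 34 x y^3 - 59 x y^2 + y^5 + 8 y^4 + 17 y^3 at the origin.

The Hessian of f at 0 has rank 0. Corank 2; j^3 = -(x - y)*(26*x^2 - 42*x*y + 17*y^2) splits into three distinct lines over C (the quadratic factor has nonzero discriminant), so D_4.

D_{4}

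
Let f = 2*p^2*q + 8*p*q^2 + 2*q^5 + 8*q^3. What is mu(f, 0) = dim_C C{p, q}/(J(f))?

6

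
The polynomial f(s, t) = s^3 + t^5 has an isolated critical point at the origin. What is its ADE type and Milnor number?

Type E_{8}, Milnor number mu = 8.

The Hessian of f at 0 has rank 0. Corank 2; j^3 = s^3 is a perfect cube, so E-series; the 5-jet and mu = 8 give E_8.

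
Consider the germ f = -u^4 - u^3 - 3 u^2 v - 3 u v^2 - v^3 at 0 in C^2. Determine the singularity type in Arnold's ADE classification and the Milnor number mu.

The Hessian of f at 0 has rank 0. Corank 2; j^3 = -(u + v)^3 is a perfect cube, so E-series; the 4-jet and mu = 6 give E_6.

Type E_6, Milnor number mu = 6.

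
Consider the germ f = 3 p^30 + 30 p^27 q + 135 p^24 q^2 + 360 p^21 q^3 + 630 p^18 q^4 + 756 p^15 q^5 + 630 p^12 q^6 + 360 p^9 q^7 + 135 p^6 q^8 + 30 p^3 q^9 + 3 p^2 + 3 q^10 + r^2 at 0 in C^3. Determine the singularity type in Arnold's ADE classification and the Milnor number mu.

Type A_9, Milnor number mu = 9.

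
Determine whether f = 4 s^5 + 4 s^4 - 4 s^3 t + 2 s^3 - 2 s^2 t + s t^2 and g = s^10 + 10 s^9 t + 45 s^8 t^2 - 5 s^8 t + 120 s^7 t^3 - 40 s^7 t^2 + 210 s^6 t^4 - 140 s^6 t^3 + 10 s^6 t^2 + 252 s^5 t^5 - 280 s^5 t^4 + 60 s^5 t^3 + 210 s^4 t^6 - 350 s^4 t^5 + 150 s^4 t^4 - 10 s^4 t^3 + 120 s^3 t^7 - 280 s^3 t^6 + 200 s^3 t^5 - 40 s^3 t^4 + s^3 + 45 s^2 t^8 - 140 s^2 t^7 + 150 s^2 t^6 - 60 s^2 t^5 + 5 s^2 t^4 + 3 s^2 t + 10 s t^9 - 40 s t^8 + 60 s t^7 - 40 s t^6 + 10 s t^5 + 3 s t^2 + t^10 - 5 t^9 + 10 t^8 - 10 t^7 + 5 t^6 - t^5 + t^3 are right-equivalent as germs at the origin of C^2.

No.

The Hessian of f at 0 has rank 0. Corank 2; j^3 = s*(2*s^2 - 2*s*t + t^2) splits into three distinct lines over C (the quadratic factor has nonzero discriminant), so D_4. The Hessian of g at 0 has rank 0. Corank 2; j^3 = (s + t)^3 is a perfect cube, so E-series; the 5-jet and mu = 8 give E_8. f is D_4 but g is E_8, hence not right-equivalent.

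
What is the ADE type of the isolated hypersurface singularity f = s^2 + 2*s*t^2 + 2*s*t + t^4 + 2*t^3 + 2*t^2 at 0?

A_1

The Hessian of f at 0 has rank 2. Corank 0: nondegenerate Morse point, so A_1.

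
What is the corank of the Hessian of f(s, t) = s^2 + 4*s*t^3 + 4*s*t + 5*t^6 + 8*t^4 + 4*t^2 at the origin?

1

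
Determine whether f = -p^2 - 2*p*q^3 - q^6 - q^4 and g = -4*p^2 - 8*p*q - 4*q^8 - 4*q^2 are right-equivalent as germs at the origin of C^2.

No.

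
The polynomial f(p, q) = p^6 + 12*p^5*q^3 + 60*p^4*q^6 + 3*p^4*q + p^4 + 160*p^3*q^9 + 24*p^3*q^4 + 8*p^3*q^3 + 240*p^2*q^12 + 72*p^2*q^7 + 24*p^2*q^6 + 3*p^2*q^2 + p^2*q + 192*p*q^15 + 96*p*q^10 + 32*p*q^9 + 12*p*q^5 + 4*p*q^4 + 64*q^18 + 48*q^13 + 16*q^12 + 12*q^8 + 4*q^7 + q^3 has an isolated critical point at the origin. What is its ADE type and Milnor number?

Type D4, Milnor number mu = 4.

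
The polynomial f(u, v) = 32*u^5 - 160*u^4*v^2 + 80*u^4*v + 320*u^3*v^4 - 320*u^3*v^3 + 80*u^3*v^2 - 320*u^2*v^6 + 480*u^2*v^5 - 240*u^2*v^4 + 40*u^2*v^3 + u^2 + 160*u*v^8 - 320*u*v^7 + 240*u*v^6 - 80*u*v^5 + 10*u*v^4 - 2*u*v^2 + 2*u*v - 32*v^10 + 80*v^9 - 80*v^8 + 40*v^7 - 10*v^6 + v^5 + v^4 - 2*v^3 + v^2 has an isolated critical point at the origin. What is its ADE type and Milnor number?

The Hessian of f at 0 is [[2, 2], [2, 2]] with rank 1, so corank 1. A Groebner basis of the Jacobian ideal J(f) in C{u,v} is {u^2 + 2*u*v + u + v, -u + v^2 - v}; counting standard monomials gives mu = 4. Corank 1: A-series; mu = 4 gives A_4.

Type A_{4}, Milnor number mu = 4.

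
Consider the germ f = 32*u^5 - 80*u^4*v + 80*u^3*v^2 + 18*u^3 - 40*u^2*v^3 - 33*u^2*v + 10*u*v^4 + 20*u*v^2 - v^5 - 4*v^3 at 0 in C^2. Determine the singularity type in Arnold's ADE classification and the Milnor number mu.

The Hessian of f at 0 has rank 0. Corank 2; j^3 = (2*u - v)*(3*u - 2*v)^2 has shape L^2 M (L != M), so D-series; mu = 6 gives D_6.

Type D6, Milnor number mu = 6.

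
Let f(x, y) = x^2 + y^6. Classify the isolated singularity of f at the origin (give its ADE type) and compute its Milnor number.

Type A5, Milnor number mu = 5.

The Hessian of f at 0 has rank 1. Corank 1: A-series; mu = 5 gives A_5.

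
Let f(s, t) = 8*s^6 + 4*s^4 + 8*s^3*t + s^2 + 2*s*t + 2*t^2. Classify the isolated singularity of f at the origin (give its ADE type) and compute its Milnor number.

Type A1, Milnor number mu = 1.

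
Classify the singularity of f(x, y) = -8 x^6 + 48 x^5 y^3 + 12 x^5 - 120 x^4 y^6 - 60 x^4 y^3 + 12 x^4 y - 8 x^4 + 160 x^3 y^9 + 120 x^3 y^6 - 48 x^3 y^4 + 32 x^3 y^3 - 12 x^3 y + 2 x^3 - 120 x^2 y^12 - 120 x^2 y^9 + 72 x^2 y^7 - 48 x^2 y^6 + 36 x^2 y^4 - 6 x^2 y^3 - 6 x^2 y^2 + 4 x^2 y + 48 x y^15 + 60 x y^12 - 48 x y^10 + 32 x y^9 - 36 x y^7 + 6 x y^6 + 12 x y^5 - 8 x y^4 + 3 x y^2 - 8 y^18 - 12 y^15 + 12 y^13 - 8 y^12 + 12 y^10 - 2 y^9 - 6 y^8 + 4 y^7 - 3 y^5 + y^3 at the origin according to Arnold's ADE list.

D_{4}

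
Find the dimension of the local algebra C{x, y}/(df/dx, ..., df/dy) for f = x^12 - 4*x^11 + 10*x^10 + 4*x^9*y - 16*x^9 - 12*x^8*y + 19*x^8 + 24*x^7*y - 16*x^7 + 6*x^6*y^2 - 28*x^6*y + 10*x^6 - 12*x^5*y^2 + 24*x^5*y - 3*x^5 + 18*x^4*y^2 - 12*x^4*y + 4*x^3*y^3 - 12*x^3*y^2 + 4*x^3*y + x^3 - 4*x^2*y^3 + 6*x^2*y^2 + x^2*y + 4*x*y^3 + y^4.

The Hessian of f at 0 has rank 0. Corank 2; j^3 = x^2*(x + y) has shape L^2 M (L != M), so D-series; mu = 5 gives D_5.

5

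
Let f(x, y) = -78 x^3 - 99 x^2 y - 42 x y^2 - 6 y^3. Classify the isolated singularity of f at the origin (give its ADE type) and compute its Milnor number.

Type D4, Milnor number mu = 4.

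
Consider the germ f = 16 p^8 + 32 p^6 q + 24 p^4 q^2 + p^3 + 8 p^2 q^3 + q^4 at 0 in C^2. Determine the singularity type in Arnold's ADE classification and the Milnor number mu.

The Hessian of f at 0 is [[0, 0], [0, 0]] with rank 0, so corank 2. A Groebner basis of the Jacobian ideal J(f) in C{p,q} is {q^3, p^2}; counting standard monomials gives mu = 6. Corank 2; j^3 = p^3 is a perfect cube, so E-series; the 4-jet and mu = 6 give E_6.

Type E_{6}, Milnor number mu = 6.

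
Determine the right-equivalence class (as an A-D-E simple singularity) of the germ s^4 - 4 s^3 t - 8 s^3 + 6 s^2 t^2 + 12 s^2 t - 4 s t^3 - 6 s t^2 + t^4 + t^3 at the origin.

E_6

The Hessian of f at 0 has rank 0. Corank 2; j^3 = -(2*s - t)^3 is a perfect cube, so E-series; the 4-jet and mu = 6 give E_6.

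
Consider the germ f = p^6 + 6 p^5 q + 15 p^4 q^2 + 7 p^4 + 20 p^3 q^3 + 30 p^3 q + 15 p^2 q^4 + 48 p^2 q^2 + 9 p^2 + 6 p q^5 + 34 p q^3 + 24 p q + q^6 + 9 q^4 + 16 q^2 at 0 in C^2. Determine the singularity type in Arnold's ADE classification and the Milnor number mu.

Type A3, Milnor number mu = 3.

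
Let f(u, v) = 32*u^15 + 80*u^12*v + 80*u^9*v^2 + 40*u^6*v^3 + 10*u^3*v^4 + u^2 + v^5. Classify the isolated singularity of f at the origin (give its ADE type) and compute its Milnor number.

Type A4, Milnor number mu = 4.

The Hessian of f at 0 is [[2, 0], [0, 0]] with rank 1, so corank 1. A Groebner basis of the Jacobian ideal J(f) in C{u,v} is {v^4, u}; counting standard monomials gives mu = 4. Corank 1: A-series; mu = 4 gives A_4.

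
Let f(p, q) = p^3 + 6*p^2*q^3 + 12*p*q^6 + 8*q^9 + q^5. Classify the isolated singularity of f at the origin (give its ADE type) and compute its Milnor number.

Type E_8, Milnor number mu = 8.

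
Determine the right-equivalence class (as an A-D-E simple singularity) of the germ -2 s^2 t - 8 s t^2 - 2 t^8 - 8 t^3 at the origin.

The Hessian of f at 0 has rank 0. Corank 2; j^3 = -2*t*(s + 2*t)^2 has shape L^2 M (L != M), so D-series; mu = 9 gives D_9.

D9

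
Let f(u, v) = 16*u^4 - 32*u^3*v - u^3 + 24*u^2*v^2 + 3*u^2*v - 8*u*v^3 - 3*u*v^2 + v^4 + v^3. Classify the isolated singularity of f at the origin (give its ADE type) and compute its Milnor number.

Type E6, Milnor number mu = 6.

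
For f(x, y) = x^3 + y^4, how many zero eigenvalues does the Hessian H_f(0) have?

2

Hessian at 0 has rank 0.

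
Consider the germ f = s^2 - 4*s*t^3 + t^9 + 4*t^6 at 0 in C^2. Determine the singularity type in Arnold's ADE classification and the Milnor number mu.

The Hessian of f at 0 is [[2, 0], [0, 0]] with rank 1, so corank 1. A Groebner basis of the Jacobian ideal J(f) in C{s,t} is {s^2*t^2, s^3, -s/2 + t^3}; counting standard monomials gives mu = 8. Corank 1: A-series; mu = 8 gives A_8.

Type A8, Milnor number mu = 8.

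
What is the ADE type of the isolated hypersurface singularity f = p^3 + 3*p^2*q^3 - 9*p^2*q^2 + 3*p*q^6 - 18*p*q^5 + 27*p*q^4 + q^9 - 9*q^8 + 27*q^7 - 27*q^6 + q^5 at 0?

The Hessian of f at 0 has rank 0. Corank 2; j^3 = p^3 is a perfect cube, so E-series; the 5-jet and mu = 8 give E_8.

E8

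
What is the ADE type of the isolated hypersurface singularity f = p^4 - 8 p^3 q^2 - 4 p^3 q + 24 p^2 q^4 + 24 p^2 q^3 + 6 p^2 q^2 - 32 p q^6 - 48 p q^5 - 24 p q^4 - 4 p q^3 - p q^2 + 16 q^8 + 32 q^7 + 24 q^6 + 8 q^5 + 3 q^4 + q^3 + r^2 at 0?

The Hessian of f at 0 has rank 1. Corank 2; j^3 = -q^2*(p - q) has shape L^2 M (L != M), so D-series; mu = 5 gives D_5.

D_{5}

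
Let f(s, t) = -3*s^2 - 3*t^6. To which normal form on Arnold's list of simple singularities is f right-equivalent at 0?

A5

The Hessian of f at 0 has rank 1. Corank 1: A-series; mu = 5 gives A_5.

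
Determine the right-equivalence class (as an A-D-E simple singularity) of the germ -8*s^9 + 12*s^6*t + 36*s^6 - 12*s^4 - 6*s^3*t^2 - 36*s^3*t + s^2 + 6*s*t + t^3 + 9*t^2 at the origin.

The Hessian of f at 0 has rank 1. Corank 1: A-series; mu = 2 gives A_2.

A_2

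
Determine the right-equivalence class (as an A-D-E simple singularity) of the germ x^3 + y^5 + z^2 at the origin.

The Hessian of f at 0 has rank 1. Corank 2; j^3 = x^3 is a perfect cube, so E-series; the 5-jet and mu = 8 give E_8.

E_8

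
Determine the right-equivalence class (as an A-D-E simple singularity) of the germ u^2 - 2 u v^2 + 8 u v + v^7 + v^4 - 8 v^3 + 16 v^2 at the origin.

The Hessian of f at 0 has rank 1. Corank 1: A-series; mu = 6 gives A_6.

A6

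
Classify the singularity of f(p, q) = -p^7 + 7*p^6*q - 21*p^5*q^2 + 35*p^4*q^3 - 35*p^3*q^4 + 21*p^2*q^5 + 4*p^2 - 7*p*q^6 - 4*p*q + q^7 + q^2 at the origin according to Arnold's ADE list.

A6

The Hessian of f at 0 is [[8, -4], [-4, 2]] with rank 1, so corank 1. A Groebner basis of the Jacobian ideal J(f) in C{p,q} is {q^6, p - q/2}; counting standard monomials gives mu = 6. Corank 1: A-series; mu = 6 gives A_6.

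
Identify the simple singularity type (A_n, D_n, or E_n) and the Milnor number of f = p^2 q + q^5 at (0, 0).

The Hessian of f at 0 has rank 0. Corank 2; j^3 = p^2*q has shape L^2 M (L != M), so D-series; mu = 6 gives D_6.

Type D6, Milnor number mu = 6.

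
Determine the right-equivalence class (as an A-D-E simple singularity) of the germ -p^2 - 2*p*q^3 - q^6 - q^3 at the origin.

A_{2}

The Hessian of f at 0 has rank 1. Corank 1: A-series; mu = 2 gives A_2.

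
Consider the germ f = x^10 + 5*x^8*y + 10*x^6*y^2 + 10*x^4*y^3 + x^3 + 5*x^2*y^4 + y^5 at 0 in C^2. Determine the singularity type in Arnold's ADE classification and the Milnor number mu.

The Hessian of f at 0 is [[0, 0], [0, 0]] with rank 0, so corank 2. A Groebner basis of the Jacobian ideal J(f) in C{x,y} is {y^4, x^2}; counting standard monomials gives mu = 8. Corank 2; j^3 = x^3 is a perfect cube, so E-series; the 5-jet and mu = 8 give E_8.

Type E_8, Milnor number mu = 8.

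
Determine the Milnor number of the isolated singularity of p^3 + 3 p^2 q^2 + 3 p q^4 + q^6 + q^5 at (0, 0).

The Hessian of f at 0 is [[0, 0], [0, 0]] with rank 0, so corank 2. A Groebner basis of the Jacobian ideal J(f) in C{p,q} is {q^4, p^3, p^2/2 + p*q^2}; counting standard monomials gives mu = 8. Corank 2; j^3 = p^3 is a perfect cube, so E-series; the 5-jet and mu = 8 give E_8.

8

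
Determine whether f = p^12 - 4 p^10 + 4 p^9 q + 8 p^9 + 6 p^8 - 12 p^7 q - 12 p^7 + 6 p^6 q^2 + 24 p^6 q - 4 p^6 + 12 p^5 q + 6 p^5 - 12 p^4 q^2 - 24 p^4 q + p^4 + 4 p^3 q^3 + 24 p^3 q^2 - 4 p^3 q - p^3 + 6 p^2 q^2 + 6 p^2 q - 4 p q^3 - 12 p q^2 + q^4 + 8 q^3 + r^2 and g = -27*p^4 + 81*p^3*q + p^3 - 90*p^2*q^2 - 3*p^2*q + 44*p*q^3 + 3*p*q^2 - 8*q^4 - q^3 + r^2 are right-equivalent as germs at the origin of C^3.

No.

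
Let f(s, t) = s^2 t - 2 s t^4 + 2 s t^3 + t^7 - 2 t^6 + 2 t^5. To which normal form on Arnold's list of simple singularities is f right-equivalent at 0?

D_6

The Hessian of f at 0 is [[0, 0], [0, 0]] with rank 0, so corank 2. A Groebner basis of the Jacobian ideal J(f) in C{s,t} is {s^3, s^2*t, -s^2/4 + s*t^2, s^2/4 + s*t + t^3}; counting standard monomials gives mu = 6. Corank 2; j^3 = s^2*t has shape L^2 M (L != M), so D-series; mu = 6 gives D_6.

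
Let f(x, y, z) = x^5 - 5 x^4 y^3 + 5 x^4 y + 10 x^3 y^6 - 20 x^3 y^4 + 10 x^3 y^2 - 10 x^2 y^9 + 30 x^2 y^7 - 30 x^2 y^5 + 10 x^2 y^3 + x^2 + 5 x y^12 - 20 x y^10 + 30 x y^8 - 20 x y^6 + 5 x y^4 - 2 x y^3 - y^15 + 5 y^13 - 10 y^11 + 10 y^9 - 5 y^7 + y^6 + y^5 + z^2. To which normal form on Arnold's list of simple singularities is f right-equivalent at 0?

A4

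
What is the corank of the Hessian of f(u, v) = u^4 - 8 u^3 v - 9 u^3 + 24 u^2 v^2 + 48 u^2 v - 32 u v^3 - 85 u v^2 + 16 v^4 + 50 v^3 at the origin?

2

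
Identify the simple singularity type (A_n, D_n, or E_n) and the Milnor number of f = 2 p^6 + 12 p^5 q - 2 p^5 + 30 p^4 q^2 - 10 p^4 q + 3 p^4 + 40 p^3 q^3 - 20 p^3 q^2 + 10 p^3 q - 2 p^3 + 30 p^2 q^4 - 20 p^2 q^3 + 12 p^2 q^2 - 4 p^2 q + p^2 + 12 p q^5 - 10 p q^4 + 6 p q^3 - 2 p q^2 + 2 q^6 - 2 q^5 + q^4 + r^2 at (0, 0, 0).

Type A_5, Milnor number mu = 5.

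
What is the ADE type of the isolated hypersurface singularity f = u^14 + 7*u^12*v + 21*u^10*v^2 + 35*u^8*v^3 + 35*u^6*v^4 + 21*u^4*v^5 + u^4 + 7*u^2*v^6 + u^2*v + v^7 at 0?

D_{8}

The Hessian of f at 0 has rank 0. Corank 2; j^3 = u^2*v has shape L^2 M (L != M), so D-series; mu = 8 gives D_8.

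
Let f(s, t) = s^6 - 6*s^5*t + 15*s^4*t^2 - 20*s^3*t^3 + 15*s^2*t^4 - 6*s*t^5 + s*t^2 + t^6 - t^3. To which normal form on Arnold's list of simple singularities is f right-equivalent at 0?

The Hessian of f at 0 has rank 0. Corank 2; j^3 = t^2*(s - t) has shape L^2 M (L != M), so D-series; mu = 7 gives D_7.

D7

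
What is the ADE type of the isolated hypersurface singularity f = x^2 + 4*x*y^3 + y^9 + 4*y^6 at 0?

A_8

The Hessian of f at 0 has rank 1. Corank 1: A-series; mu = 8 gives A_8.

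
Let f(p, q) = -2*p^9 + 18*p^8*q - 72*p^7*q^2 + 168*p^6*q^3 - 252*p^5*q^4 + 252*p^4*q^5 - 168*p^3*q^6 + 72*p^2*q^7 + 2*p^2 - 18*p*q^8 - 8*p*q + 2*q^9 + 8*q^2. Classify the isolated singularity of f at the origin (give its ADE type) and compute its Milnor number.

Type A_{8}, Milnor number mu = 8.

The Hessian of f at 0 has rank 1. Corank 1: A-series; mu = 8 gives A_8.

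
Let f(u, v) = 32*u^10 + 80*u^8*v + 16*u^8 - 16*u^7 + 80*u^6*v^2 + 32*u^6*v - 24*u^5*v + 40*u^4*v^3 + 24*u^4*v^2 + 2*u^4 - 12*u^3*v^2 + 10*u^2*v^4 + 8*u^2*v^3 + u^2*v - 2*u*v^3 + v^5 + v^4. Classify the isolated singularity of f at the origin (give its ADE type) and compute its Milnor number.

Type D_{5}, Milnor number mu = 5.

The Hessian of f at 0 is [[0, 0], [0, 0]] with rank 0, so corank 2. A Groebner basis of the Jacobian ideal J(f) in C{u,v} is {u*v^2, -u*v + v^3, u^2 + 4*u*v}; counting standard monomials gives mu = 5. Corank 2; j^3 = u^2*v has shape L^2 M (L != M), so D-series; mu = 5 gives D_5.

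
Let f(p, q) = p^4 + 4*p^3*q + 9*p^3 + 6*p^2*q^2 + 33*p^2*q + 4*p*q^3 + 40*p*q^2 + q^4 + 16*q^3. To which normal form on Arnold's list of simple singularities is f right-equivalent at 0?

D5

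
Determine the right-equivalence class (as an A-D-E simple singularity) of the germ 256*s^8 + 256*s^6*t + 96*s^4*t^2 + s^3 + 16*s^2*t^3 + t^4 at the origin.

E_6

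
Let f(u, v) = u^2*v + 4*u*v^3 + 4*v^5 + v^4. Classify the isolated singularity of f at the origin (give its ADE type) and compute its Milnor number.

Type D_5, Milnor number mu = 5.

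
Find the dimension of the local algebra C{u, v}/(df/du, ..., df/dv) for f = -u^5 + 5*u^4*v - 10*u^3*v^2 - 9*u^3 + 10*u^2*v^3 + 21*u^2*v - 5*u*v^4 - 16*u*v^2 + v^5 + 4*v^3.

The Hessian of f at 0 has rank 0. Corank 2; j^3 = -(u - v)*(3*u - 2*v)^2 has shape L^2 M (L != M), so D-series; mu = 6 gives D_6.

6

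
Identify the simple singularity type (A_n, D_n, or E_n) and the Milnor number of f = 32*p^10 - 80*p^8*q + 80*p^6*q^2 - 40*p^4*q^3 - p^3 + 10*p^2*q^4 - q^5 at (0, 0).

Type E_{8}, Milnor number mu = 8.

The Hessian of f at 0 is [[0, 0], [0, 0]] with rank 0, so corank 2. A Groebner basis of the Jacobian ideal J(f) in C{p,q} is {q^4, p^2}; counting standard monomials gives mu = 8. Corank 2; j^3 = -p^3 is a perfect cube, so E-series; the 5-jet and mu = 8 give E_8.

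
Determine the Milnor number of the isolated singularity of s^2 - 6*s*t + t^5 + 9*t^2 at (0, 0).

4

The Hessian of f at 0 is [[2, -6], [-6, 18]] with rank 1, so corank 1. A Groebner basis of the Jacobian ideal J(f) in C{s,t} is {t^4, s - 3*t}; counting standard monomials gives mu = 4. Corank 1: A-series; mu = 4 gives A_4.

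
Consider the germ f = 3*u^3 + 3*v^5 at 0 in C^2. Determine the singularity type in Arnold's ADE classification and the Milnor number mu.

The Hessian of f at 0 has rank 0. Corank 2; j^3 = 3*u^3 is a perfect cube, so E-series; the 5-jet and mu = 8 give E_8.

Type E_8, Milnor number mu = 8.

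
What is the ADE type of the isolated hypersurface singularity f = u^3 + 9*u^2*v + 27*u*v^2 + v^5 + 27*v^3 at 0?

E8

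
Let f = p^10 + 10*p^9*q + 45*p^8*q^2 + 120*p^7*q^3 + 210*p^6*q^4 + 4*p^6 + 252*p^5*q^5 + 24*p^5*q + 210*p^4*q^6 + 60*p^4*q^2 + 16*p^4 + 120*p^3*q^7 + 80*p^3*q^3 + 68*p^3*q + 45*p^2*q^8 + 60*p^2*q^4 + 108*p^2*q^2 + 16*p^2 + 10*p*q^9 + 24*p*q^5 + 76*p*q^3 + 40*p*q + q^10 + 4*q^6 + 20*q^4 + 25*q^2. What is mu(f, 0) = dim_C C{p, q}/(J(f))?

9

The Hessian of f at 0 has rank 1. Corank 1: A-series; mu = 9 gives A_9.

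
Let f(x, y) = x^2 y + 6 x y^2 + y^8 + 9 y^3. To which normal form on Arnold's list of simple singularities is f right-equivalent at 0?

The Hessian of f at 0 is [[0, 0], [0, 0]] with rank 0, so corank 2. A Groebner basis of the Jacobian ideal J(f) in C{x,y} is {x^2/8 + y^7 - 9*y^2/8, x^3 + 27*y^3, x*y + 3*y^2}; counting standard monomials gives mu = 9. Corank 2; j^3 = y*(x + 3*y)^2 has shape L^2 M (L != M), so D-series; mu = 9 gives D_9.

D_9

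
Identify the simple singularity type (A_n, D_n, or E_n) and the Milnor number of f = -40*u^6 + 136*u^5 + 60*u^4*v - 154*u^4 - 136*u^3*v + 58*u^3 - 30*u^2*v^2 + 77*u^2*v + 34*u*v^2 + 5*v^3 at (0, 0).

Type D_4, Milnor number mu = 4.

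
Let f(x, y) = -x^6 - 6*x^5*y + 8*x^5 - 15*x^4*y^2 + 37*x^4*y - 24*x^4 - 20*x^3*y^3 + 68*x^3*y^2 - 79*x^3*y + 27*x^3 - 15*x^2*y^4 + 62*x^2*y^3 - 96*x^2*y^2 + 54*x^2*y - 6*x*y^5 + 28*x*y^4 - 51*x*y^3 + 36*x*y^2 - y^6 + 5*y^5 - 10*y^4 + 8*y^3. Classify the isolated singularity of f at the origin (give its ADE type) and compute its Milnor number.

Type E7, Milnor number mu = 7.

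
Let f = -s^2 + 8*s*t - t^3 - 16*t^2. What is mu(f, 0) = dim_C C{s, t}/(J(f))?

2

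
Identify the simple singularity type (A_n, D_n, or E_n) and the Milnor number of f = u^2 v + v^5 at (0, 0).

Type D_{6}, Milnor number mu = 6.

The Hessian of f at 0 is [[0, 0], [0, 0]] with rank 0, so corank 2. A Groebner basis of the Jacobian ideal J(f) in C{u,v} is {u^2/5 + v^4, u^3, u*v}; counting standard monomials gives mu = 6. Corank 2; j^3 = u^2*v has shape L^2 M (L != M), so D-series; mu = 6 gives D_6.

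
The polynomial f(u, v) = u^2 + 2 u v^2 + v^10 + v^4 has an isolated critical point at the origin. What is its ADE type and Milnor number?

The Hessian of f at 0 has rank 1. Corank 1: A-series; mu = 9 gives A_9.

Type A_9, Milnor number mu = 9.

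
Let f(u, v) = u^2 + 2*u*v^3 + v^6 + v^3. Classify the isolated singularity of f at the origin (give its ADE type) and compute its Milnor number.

Type A2, Milnor number mu = 2.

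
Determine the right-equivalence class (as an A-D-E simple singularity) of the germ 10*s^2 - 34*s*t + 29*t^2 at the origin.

A1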